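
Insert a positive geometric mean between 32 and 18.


GM = √(32×18) = √576 = 24

GM = 24


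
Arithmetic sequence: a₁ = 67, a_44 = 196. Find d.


d = (aₙ - a₁)/(n-1)
= (196 - 67)/(44-1)
= 129/43 = 3

d = 3


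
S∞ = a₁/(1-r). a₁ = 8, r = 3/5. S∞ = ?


S∞ = a₁/(1-r) = 8/(1 - 3/5)
= 8/(2/5)
= 20

S∞ = 20


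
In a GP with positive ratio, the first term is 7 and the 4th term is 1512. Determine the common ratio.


r^(n-1) = aₙ/a₁
r^3 = 1512/7 = 216
r = 216^(1/3)
= 6

r = 6


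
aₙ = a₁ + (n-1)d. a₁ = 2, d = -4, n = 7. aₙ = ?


aₙ = a₁ + (n-1)d
= 2 + (7-1)×-4
= 2 - 24
= -22

a_7 = -22


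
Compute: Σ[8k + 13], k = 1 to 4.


Σ(8k+13) = 8·Σk + 13·n
= 8·10 + 13·4
= 80 + 52 = 132

Σ = 132


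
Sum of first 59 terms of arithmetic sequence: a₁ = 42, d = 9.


aₙ = 42 + (59-1)×9 = 564
Sₙ = n(a₁+aₙ)/2 = 59×(42+564)/2
= 59×606/2 = 17877

S_59 = 17877


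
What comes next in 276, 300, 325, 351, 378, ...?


Pattern: triangular numbers: n(n+1)/2
Terms: 276, 300, 325, 351, 378
Next term = 406

Next term = 406


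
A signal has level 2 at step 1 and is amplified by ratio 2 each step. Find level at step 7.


aₙ = a₁·r^(n-1)
= 2×2^6
= 2×64
= 128

a_7 = 128


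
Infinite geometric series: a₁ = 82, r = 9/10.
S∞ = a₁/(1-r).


S∞ = a₁/(1-r) = 82/(1 - 9/10)
= 82/(1/10)
= 820

S∞ = 820


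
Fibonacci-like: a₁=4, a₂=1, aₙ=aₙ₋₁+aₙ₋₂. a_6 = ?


Computing iteratively: 4, 1, 5, 6, 11, 17
a_6 = 17

a_6 = 17


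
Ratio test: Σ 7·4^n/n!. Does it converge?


aₙ = 7·4^n/n!
a_{n+1}/aₙ = 4^(n+1)/(n+1)! × n!/4^n  (constant 7 cancels)
= 4/(n+1)
L = lim(n→∞) 4/(n+1) = 0
L < 1 → series CONVERGES

Converges (ratio test: L = 0 < 1)


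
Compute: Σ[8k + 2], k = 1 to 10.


Σ(8k+2) = 8·Σk + 2·n
= 8·55 + 2·10
= 440 + 20 = 460

Σ = 460


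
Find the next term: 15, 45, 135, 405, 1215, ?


Pattern: geometric (r=3)
Terms: 15, 45, 135, 405, 1215
Next term = 3645

Next term = 3645


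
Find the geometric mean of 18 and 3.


GM = √(18×3) = √54 = 7.3485

GM = 7.3485


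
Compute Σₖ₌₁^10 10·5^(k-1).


Sₙ = 10×(5^10 - 1)/(5 - 1)
= 10×(9765625 - 1)/4
= 10×9765624/4
= 24414060

S_10 = 24414060


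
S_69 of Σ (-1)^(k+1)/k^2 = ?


S = 1 - 1/4 + 1/9 - 1/16 + 1/25 - 1/36 + 1/49 - 1/64 ± ...
= 0.8226
(Full series converges to +π²/12 ≈ +0.8225)

S_69 = 0.8226


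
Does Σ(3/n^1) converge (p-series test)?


p-series test: Σ c/n^p converges if p > 1, diverges if p ≤ 1 (constant c > 0 doesn't affect convergence).
p = 1
1 ≤ 1 → DIVERGES

Diverges (p = 1 ≤ 1)


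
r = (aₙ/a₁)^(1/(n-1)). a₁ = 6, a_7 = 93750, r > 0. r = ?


r^(n-1) = aₙ/a₁
r^6 = 93750/6 = 15625
r = 15625^(1/6)
= ±5; taking r > 0 gives r = 5

r = 5


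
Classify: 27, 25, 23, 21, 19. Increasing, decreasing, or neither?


Differences: -2, -2, -2, -2
All differences < 0 → strictly DECREASING

Monotonically decreasing


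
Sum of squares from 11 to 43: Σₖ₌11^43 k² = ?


Σₖ₌11^43 k² = Σₖ₌₁^43 k² − Σₖ₌₁^10 k²
= 43·44·87/6 − 10·11·21/6
= 27434 − 385 = 27049

Σk² = 27049


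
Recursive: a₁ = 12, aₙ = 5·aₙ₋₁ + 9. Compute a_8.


Computing step by step:
a_1 = 12
a_2 = 69
a_3 = 354
a_4 = 1779
a_5 = 8904
a_6 = 44529
a_7 = 222654
a_8 = 1113279


a_8 = 1113279


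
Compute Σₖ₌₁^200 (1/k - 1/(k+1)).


Telescoping: adjacent terms cancel.
= 1/1 - 1/201
= 1 - 1/201 = 200/201

Sum = 200/201


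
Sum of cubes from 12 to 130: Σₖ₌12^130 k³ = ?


Σₖ₌12^130 k³ = [130·131/2]² − [11·12/2]²
= 72505225 − 4356 = 72500869

Σk³ = 72500869


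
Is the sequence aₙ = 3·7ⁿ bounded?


aₙ = 3·7ⁿ → as n→∞, aₙ→∞ (since base 7 > 1)
No finite upper bound exists
The sequence is UNBOUNDED

Unbounded (aₙ → ∞ as n → ∞)


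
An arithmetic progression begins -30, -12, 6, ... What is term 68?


aₙ = a₁ + (n-1)d
= -30 + (68-1)×18
= -30 + 1206
= 1176

a_68 = 1176


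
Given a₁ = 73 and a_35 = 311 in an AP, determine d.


d = (aₙ - a₁)/(n-1)
= (311 - 73)/(35-1)
= 238/34 = 7

d = 7


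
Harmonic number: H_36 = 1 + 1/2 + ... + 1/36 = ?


H_36 = 1/1 + 1/2 + 1/3 + ... + 1/36
= 54801925434709/13127595717600
≈ 4.1746

H_36 = 54801925434709/13127595717600 ≈ 4.1746


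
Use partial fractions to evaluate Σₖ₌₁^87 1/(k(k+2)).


1/(k(k+2)) = (1/2)·(1/k - 1/(k+2)) (partial fractions)
Telescoping: Σ = (1/2)·(1 + 1/2 - 1/88 - 1/89) = 11571/15664

Sum = 11571/15664


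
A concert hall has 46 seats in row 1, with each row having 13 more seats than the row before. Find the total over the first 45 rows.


aₙ = 46 + (45-1)×13 = 618
Sₙ = n(a₁+aₙ)/2 = 45×(46+618)/2
= 45×664/2 = 14940

S_45 = 14940


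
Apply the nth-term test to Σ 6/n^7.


lim(n→∞) 6/n^7 = 0
lim aₙ = 0 → nth-term test is INCONCLUSIVE
(Need other tests; this is actually a convergent p-series with p=7 > 1)

Inconclusive (lim aₙ = 0; need another test)


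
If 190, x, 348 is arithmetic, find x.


AM = (190 + 348)/2 = 538/2 = 269

AM = 269


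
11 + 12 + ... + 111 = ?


Σₖ₌11^111 k = Σₖ₌₁^111 k − Σₖ₌₁^10 k
= 111·112/2 − 10·11/2
= 6216 − 55 = 6161

Σk = 6161


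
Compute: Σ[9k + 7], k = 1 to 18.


Σ(9k+7) = 9·Σk + 7·n
= 9·171 + 7·18
= 1539 + 126 = 1665

Σ = 1665


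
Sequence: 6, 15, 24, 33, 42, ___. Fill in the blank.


Pattern: arithmetic (d=9)
Terms: 6, 15, 24, 33, 42
Next term = 51

Next term = 51


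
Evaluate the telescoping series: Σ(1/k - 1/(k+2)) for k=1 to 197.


Telescoping with gap 2: two head and two tail terms survive.
= (1 + 1/2) - (1/198 + 1/199)
= 3/2 - 1/198 - 1/199 = 29353/19701

Sum = 29353/19701


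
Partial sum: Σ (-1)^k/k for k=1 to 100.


S = -1 + 1/2 - 1/3 + 1/4 - 1/5 + 1/6 - 1/7 + 1/8 ± ...
= -0.6882
(Full series converges to -ln(2) ≈ -0.6931)

S_100 = -0.6882


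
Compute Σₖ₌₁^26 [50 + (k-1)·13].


aₙ = 50 + (26-1)×13 = 375
Sₙ = n(a₁+aₙ)/2 = 26×(50+375)/2
= 26×425/2 = 5525

S_26 = 5525


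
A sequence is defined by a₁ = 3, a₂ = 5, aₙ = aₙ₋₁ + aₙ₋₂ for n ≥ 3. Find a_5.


Computing iteratively: 3, 5, 8, 13, 21
a_5 = 21

a_5 = 21


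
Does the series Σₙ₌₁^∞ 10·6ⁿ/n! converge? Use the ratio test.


aₙ = 10·6^n/n!
a_{n+1}/aₙ = 6^(n+1)/(n+1)! × n!/6^n  (constant 10 cancels)
= 6/(n+1)
L = lim(n→∞) 6/(n+1) = 0
L < 1 → series CONVERGES

Converges (ratio test: L = 0 < 1)


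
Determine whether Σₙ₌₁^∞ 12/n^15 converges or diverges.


p-series test: Σ c/n^p converges if p > 1, diverges if p ≤ 1 (constant c > 0 doesn't affect convergence).
p = 15
15 > 1 → CONVERGES

Converges (p = 15 > 1)


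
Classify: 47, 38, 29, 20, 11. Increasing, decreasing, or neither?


Differences: -9, -9, -9, -9
All differences < 0 → strictly DECREASING

Monotonically decreasing


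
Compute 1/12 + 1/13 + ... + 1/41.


Σₖ₌12^41 1/k = 1/12 + 1/13 + 1/14 + ... + 1/41
= 40152353888049829/31294312819941600
≈ 1.2831

Sum = 40152353888049829/31294312819941600 ≈ 1.2831


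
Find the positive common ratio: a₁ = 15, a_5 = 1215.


r^(n-1) = aₙ/a₁
r^4 = 1215/15 = 81
r = 81^(1/4)
= ±3; taking r > 0 gives r = 3

r = 3


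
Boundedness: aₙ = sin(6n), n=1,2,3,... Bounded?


For all n, -1 ≤ sin(6n) ≤ 1, so -1 ≤ sin(6n) ≤ 1
Lower bound: -1, Upper bound: 1
The sequence IS bounded

Bounded (-1 ≤ aₙ ≤ 1)


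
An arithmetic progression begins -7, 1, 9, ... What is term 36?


aₙ = a₁ + (n-1)d
= -7 + (36-1)×8
= -7 + 280
= 273

a_36 = 273


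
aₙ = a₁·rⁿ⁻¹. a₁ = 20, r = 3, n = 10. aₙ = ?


aₙ = a₁·r^(n-1)
= 20×3^9
= 20×19683
= 393660

a_10 = 393660


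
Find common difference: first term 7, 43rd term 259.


d = (aₙ - a₁)/(n-1)
= (259 - 7)/(43-1)
= 252/42 = 6

d = 6


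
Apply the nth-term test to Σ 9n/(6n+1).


lim(n→∞) 9n/(6n+1) = 9/6 = 3/2  (divide numerator and denominator by n)
lim aₙ = 3/2 ≠ 0 → series DIVERGES

Diverges (lim aₙ = 3/2 ≠ 0)


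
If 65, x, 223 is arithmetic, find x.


AM = (65 + 223)/2 = 288/2 = 144

AM = 144


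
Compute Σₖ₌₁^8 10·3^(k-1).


Sₙ = 10×(3^8 - 1)/(3 - 1)
= 10×(6561 - 1)/2
= 10×6560/2
= 32800

S_8 = 32800


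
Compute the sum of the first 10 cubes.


n(n+1)/2 = 10×11/2 = 55
Σk³ = 55² = 3025

Σk³ = 3025


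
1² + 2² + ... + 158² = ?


n = 158
n(n+1)(2n+1)/6 = 158×159×317/6
= 7963674/6 = 1327279

Σk² = 1327279


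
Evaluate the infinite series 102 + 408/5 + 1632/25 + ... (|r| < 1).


S∞ = a₁/(1-r) = 102/(1 - 4/5)
= 102/(1/5)
= 510

S∞ = 510


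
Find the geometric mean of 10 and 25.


GM = √(10×25) = √250 = 15.8114

GM = 15.8114


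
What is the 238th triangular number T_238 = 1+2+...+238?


n(n+1)/2 = 238×239/2 = 56882/2 = 28441

Σk = 28441


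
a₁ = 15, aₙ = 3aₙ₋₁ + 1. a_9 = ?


Computing step by step:
a_1 = 15
a_2 = 46
a_3 = 139
a_4 = 418
a_5 = 1255
a_6 = 3766
a_7 = 11299
a_8 = 33898
a_9 = 101695


a_9 = 101695


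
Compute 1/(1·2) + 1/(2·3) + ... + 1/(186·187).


1/(k(k+1)) = 1/k - 1/(k+1) (partial fractions)
Telescoping: Σ = 1 - 1/187 = 186/187

Sum = 186/187


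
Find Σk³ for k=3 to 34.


Σₖ₌3^34 k³ = [34·35/2]² − [2·3/2]²
= 354025 − 9 = 354016

Σk³ = 354016


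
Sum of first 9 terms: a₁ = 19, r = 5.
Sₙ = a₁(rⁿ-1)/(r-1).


Sₙ = 19×(5^9 - 1)/(5 - 1)
= 19×(1953125 - 1)/4
= 19×1953124/4
= 9277339

S_9 = 9277339


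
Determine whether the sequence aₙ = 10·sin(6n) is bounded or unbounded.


For all n, -1 ≤ sin(6n) ≤ 1, so -10 ≤ 10·sin(6n) ≤ 10
Lower bound: -10, Upper bound: 10
The sequence IS bounded

Bounded (-10 ≤ aₙ ≤ 10)


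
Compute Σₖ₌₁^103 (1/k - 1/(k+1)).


Telescoping: adjacent terms cancel.
= 1/1 - 1/104
= 1 - 1/104 = 103/104

Sum = 103/104


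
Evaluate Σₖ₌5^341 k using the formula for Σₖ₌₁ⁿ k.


Σₖ₌5^341 k = Σₖ₌₁^341 k − Σₖ₌₁^4 k
= 341·342/2 − 4·5/2
= 58311 − 10 = 58301

Σk = 58301


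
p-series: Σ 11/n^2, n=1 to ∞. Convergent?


p-series test: Σ c/n^p converges if p > 1, diverges if p ≤ 1 (constant c > 0 doesn't affect convergence).
p = 2
2 > 1 → CONVERGES

Converges (p = 2 > 1)


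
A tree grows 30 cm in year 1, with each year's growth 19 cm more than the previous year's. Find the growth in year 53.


aₙ = a₁ + (n-1)d
= 30 + (53-1)×19
= 30 + 988
= 1018

a_53 = 1018


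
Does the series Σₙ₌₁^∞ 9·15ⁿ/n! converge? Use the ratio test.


aₙ = 9·15^n/n!
a_{n+1}/aₙ = 15^(n+1)/(n+1)! × n!/15^n  (constant 9 cancels)
= 15/(n+1)
L = lim(n→∞) 15/(n+1) = 0
L < 1 → series CONVERGES

Converges (ratio test: L = 0 < 1)


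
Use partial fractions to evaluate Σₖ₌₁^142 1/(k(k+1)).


1/(k(k+1)) = 1/k - 1/(k+1) (partial fractions)
Telescoping: Σ = 1 - 1/143 = 142/143

Sum = 142/143


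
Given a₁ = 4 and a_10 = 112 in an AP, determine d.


d = (aₙ - a₁)/(n-1)
= (112 - 4)/(10-1)
= 108/9 = 12

d = 12


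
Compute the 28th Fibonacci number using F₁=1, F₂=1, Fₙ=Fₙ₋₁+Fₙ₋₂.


Fibonacci sequence: 1, 1, 2, 3, 5, 8, 13, 21, 34, 55, 89, ...
F(28) = 317811

F(28) = 317811


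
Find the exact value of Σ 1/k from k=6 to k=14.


Σₖ₌6^14 1/k = 1/6 + 1/7 + 1/8 + 1/9 + 1/10 + 1/11 + 1/12 + 1/13 + 1/14
= 348911/360360
≈ 0.9682

Sum = 348911/360360 ≈ 0.9682


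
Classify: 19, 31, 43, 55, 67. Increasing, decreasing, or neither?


Differences: 12, 12, 12, 12
All differences > 0 → strictly INCREASING

Monotonically increasing


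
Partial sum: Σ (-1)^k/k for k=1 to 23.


S = -1 + 1/2 - 1/3 + 1/4 - 1/5 + 1/6 - 1/7 + 1/8 ± ...
= -0.7144
(Full series converges to -ln(2) ≈ -0.6931)

S_23 = -0.7144


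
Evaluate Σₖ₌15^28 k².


Σₖ₌15^28 k² = Σₖ₌₁^28 k² − Σₖ₌₁^14 k²
= 28·29·57/6 − 14·15·29/6
= 7714 − 1015 = 6699

Σk² = 6699


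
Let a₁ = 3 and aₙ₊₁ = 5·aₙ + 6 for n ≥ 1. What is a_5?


Computing step by step:
a_1 = 3
a_2 = 21
a_3 = 111
a_4 = 561
a_5 = 2811


a_5 = 2811


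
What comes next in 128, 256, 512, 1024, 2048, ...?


Pattern: powers of 2: 2ⁿ
Terms: 128, 256, 512, 1024, 2048
Next term = 4096

Next term = 4096


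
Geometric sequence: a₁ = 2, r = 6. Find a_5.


aₙ = a₁·r^(n-1)
= 2×6^4
= 2×1296
= 2592

a_5 = 2592


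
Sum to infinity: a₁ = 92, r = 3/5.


S∞ = a₁/(1-r) = 92/(1 - 3/5)
= 92/(2/5)
= 230

S∞ = 230


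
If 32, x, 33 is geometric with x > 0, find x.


GM = √(32×33) = √1056 = 32.4962

GM = 32.4962


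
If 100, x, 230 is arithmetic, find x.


AM = (100 + 230)/2 = 330/2 = 165

AM = 165


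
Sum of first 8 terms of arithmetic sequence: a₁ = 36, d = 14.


aₙ = 36 + (8-1)×14 = 134
Sₙ = n(a₁+aₙ)/2 = 8×(36+134)/2
= 8×170/2 = 680

S_8 = 680


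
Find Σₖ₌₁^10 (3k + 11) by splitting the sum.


Σ(3k+11) = 3·Σk + 11·n
= 3·55 + 11·10
= 165 + 110 = 275

Σ = 275


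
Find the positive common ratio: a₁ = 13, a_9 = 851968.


r^(n-1) = aₙ/a₁
r^8 = 851968/13 = 65536
r = 65536^(1/8)
= ±4; taking r > 0 gives r = 4

r = 4


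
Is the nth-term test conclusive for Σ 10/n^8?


lim(n→∞) 10/n^8 = 0
lim aₙ = 0 → nth-term test is INCONCLUSIVE
(Need other tests; this is actually a convergent p-series with p=8 > 1)

Inconclusive (lim aₙ = 0; need another test)


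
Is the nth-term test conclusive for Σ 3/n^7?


lim(n→∞) 3/n^7 = 0
lim aₙ = 0 → nth-term test is INCONCLUSIVE
(Need other tests; this is actually a convergent p-series with p=7 > 1)

Inconclusive (lim aₙ = 0; need another test)


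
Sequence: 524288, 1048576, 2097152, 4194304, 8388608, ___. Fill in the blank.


Pattern: powers of 2: 2ⁿ
Terms: 524288, 1048576, 2097152, 4194304, 8388608
Next term = 16777216

Next term = 16777216


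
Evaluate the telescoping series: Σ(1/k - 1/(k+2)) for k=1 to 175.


Telescoping with gap 2: two head and two tail terms survive.
= (1 + 1/2) - (1/176 + 1/177)
= 3/2 - 1/176 - 1/177 = 46375/31152

Sum = 46375/31152


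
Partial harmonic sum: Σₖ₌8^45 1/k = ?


Σₖ₌8^45 1/k = 1/8 + 1/9 + 1/10 + ... + 1/45
= 16974954787474829269/9419588158802421600
≈ 1.8021

Sum = 16974954787474829269/9419588158802421600 ≈ 1.8021


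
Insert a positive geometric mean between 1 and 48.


GM = √(1×48) = √48 = 6.9282

GM = 6.9282


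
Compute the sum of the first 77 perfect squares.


n = 77
n(n+1)(2n+1)/6 = 77×78×155/6
= 930930/6 = 155155

Σk² = 155155


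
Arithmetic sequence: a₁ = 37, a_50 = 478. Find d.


d = (aₙ - a₁)/(n-1)
= (478 - 37)/(50-1)
= 441/49 = 9

d = 9


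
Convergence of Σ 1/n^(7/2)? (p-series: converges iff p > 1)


p-series test: Σ c/n^p converges if p > 1, diverges if p ≤ 1 (constant c > 0 doesn't affect convergence).
p = 7/2
7/2 > 1 → CONVERGES

Converges (p = 7/2 > 1)


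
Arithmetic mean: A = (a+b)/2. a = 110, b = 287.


AM = (110 + 287)/2 = 397/2 = 198.5

AM = 198.5


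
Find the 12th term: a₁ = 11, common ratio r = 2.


aₙ = a₁·r^(n-1)
= 11×2^11
= 11×2048
= 22528

a_12 = 22528


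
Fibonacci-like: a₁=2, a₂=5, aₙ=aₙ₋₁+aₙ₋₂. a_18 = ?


Computing iteratively: 2, 5, 7, 12, 19, 31, 50, 81, 131, 212, 343, 555, ...
a_18 = 9959

a_18 = 9959


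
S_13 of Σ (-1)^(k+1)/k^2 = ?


S = 1 - 1/4 + 1/9 - 1/16 + 1/25 - 1/36 + 1/49 - 1/64 ± ...
= 0.8252
(Full series converges to +π²/12 ≈ +0.8225)

S_13 = 0.8252


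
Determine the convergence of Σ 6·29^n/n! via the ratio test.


aₙ = 6·29^n/n!
a_{n+1}/aₙ = 29^(n+1)/(n+1)! × n!/29^n  (constant 6 cancels)
= 29/(n+1)
L = lim(n→∞) 29/(n+1) = 0
L < 1 → series CONVERGES

Converges (ratio test: L = 0 < 1)


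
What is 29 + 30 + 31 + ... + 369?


Σₖ₌29^369 k = Σₖ₌₁^369 k − Σₖ₌₁^28 k
= 369·370/2 − 28·29/2
= 68265 − 406 = 67859

Σk = 67859


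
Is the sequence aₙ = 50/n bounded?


a₁ = 50, a₂ = 50/2, a₃ = 50/3, ...
0 < aₙ ≤ 50 for all n ≥ 1
Lower bound: 0, Upper bound: 50
The sequence IS bounded

Bounded (0 < aₙ ≤ 50)


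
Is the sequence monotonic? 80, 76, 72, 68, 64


Differences: -4, -4, -4, -4
All differences < 0 → strictly DECREASING

Monotonically decreasing


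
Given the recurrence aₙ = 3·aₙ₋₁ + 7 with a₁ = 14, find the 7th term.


Computing step by step:
a_1 = 14
a_2 = 49
a_3 = 154
a_4 = 469
a_5 = 1414
a_6 = 4249
a_7 = 12754


a_7 = 12754


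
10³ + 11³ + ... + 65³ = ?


Σₖ₌10^65 k³ = [65·66/2]² − [9·10/2]²
= 4601025 − 2025 = 4599000

Σk³ = 4599000


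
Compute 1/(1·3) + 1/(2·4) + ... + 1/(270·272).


1/(k(k+2)) = (1/2)·(1/k - 1/(k+2)) (partial fractions)
Telescoping: Σ = (1/2)·(1 + 1/2 - 1/271 - 1/272) = 110025/147424

Sum = 110025/147424


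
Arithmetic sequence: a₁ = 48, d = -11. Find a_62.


aₙ = a₁ + (n-1)d
= 48 + (62-1)×-11
= 48 - 671
= -623

a_62 = -623


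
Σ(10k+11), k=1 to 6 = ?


Σ(10k+11) = 10·Σk + 11·n
= 10·21 + 11·6
= 210 + 66 = 276

Σ = 276


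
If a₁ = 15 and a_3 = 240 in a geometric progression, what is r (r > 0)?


r^(n-1) = aₙ/a₁
r^2 = 240/15 = 16
r = 16^(1/2)
= ±4; taking r > 0 gives r = 4

r = 4


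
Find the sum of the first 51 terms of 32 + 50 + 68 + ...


aₙ = 32 + (51-1)×18 = 932
Sₙ = n(a₁+aₙ)/2 = 51×(32+932)/2
= 51×964/2 = 24582

S_51 = 24582


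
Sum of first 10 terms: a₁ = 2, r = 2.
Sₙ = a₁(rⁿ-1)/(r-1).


Sₙ = 2×(2^10 - 1)/(2 - 1)
= 2×(1024 - 1)/1
= 2×1023/1
= 2046

S_10 = 2046


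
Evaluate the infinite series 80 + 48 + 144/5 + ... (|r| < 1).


S∞ = a₁/(1-r) = 80/(1 - 3/5)
= 80/(2/5)
= 200

S∞ = 200


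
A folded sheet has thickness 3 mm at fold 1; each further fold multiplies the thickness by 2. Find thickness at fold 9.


aₙ = a₁·r^(n-1)
= 3×2^8
= 3×256
= 768

a_9 = 768


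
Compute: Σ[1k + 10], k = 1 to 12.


Σ(1k+10) = 1·Σk + 10·n
= 1·78 + 10·12
= 78 + 120 = 198

Σ = 198


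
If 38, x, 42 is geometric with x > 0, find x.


GM = √(38×42) = √1596 = 39.95

GM = 39.95


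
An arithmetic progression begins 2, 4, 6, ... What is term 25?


aₙ = a₁ + (n-1)d
= 2 + (25-1)×2
= 2 + 48
= 50

a_25 = 50


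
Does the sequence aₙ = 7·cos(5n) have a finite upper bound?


For all n, -1 ≤ cos(5n) ≤ 1, so -7 ≤ 7·cos(5n) ≤ 7
Lower bound: -7, Upper bound: 7
The sequence IS bounded

Bounded (-7 ≤ aₙ ≤ 7)


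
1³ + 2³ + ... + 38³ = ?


n(n+1)/2 = 38×39/2 = 741
Σk³ = 741² = 549081

Σk³ = 549081


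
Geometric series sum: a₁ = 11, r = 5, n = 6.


Sₙ = 11×(5^6 - 1)/(5 - 1)
= 11×(15625 - 1)/4
= 11×15624/4
= 42966

S_6 = 42966


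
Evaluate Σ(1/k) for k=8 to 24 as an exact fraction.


Σₖ₌8^24 1/k = 1/8 + 1/9 + 1/10 + ... + 1/24
= 2111531243/1784742960
≈ 1.1831

Sum = 2111531243/1784742960 ≈ 1.1831


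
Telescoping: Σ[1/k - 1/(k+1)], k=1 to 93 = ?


Telescoping: adjacent terms cancel.
= 1/1 - 1/94
= 1 - 1/94 = 93/94

Sum = 93/94


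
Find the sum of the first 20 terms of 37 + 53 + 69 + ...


aₙ = 37 + (20-1)×16 = 341
Sₙ = n(a₁+aₙ)/2 = 20×(37+341)/2
= 20×378/2 = 3780

S_20 = 3780


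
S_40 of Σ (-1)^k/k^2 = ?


S = -1 + 1/4 - 1/9 + 1/16 - 1/25 + 1/36 - 1/49 + 1/64 ± ...
= -0.8222
(Full series converges to -π²/12 ≈ -0.8225)

S_40 = -0.8222


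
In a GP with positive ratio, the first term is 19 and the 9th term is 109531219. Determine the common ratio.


r^(n-1) = aₙ/a₁
r^8 = 109531219/19 = 5764801
r = 5764801^(1/8)
= ±7; taking r > 0 gives r = 7

r = 7


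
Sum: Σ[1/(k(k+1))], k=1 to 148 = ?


1/(k(k+1)) = 1/k - 1/(k+1) (partial fractions)
Telescoping: Σ = 1 - 1/149 = 148/149

Sum = 148/149


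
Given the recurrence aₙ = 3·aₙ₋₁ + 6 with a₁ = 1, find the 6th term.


Computing step by step:
a_1 = 1
a_2 = 9
a_3 = 33
a_4 = 105
a_5 = 321
a_6 = 969


a_6 = 969


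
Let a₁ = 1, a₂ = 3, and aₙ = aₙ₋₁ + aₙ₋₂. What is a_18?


Computing iteratively: 1, 3, 4, 7, 11, 18, 29, 47, 76, 123, 199, 322, ...
a_18 = 5778

a_18 = 5778


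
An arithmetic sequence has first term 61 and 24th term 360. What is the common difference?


d = (aₙ - a₁)/(n-1)
= (360 - 61)/(24-1)
= 299/23 = 13

d = 13


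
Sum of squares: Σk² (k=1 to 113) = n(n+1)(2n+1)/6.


n = 113
n(n+1)(2n+1)/6 = 113×114×227/6
= 2924214/6 = 487369

Σk² = 487369


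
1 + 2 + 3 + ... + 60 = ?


n(n+1)/2 = 60×61/2 = 3660/2 = 1830

Σk = 1830


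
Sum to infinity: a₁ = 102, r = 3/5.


S∞ = a₁/(1-r) = 102/(1 - 3/5)
= 102/(2/5)
= 255

S∞ = 255


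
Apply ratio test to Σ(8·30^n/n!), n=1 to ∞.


aₙ = 8·30^n/n!
a_{n+1}/aₙ = 30^(n+1)/(n+1)! × n!/30^n  (constant 8 cancels)
= 30/(n+1)
L = lim(n→∞) 30/(n+1) = 0
L < 1 → series CONVERGES

Converges (ratio test: L = 0 < 1)


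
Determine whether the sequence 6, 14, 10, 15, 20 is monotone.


Differences: 8, -4, 5, 5
Difference at position 1 is +8 (> 0) but position 2 is -4 (< 0) — sequence both rises and falls
→ NOT monotonic

Not monotonic


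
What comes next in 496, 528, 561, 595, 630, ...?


Pattern: triangular numbers: n(n+1)/2
Terms: 496, 528, 561, 595, 630
Next term = 666

Next term = 666


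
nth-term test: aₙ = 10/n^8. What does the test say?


lim(n→∞) 10/n^8 = 0
lim aₙ = 0 → nth-term test is INCONCLUSIVE
(Need other tests; this is actually a convergent p-series with p=8 > 1)

Inconclusive (lim aₙ = 0; need another test)


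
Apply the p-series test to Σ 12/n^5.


p-series test: Σ c/n^p converges if p > 1, diverges if p ≤ 1 (constant c > 0 doesn't affect convergence).
p = 5
5 > 1 → CONVERGES

Converges (p = 5 > 1)


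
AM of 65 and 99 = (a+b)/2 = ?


AM = (65 + 99)/2 = 164/2 = 82

AM = 82


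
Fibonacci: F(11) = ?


Fibonacci sequence: 1, 1, 2, 3, 5, 8, 13, 21, 34, 55, 89
F(11) = 89

F(11) = 89


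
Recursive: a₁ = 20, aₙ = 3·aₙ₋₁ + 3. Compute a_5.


Computing step by step:
a_1 = 20
a_2 = 63
a_3 = 192
a_4 = 579
a_5 = 1740


a_5 = 1740


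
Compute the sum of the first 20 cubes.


n(n+1)/2 = 20×21/2 = 210
Σk³ = 210² = 44100

Σk³ = 44100


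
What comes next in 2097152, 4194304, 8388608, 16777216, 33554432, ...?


Pattern: powers of 2: 2ⁿ
Terms: 2097152, 4194304, 8388608, 16777216, 33554432
Next term = 67108864

Next term = 67108864


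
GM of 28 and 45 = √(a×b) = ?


GM = √(28×45) = √1260 = 35.4965

GM = 35.4965


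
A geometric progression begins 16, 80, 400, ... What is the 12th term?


aₙ = a₁·r^(n-1)
= 16×5^11
= 16×48828125
= 781250000

a_12 = 781250000


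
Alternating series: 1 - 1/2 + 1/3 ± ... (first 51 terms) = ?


S = 1 - 1/2 + 1/3 - 1/4 + 1/5 - 1/6 + 1/7 - 1/8 ± ...
= 0.7029
(Full series converges to +ln(2) ≈ +0.6931)

S_51 = 0.7029


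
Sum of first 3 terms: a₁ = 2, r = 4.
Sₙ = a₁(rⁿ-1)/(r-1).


Sₙ = 2×(4^3 - 1)/(4 - 1)
= 2×(64 - 1)/3
= 2×63/3
= 42

S_3 = 42


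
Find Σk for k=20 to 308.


Σₖ₌20^308 k = Σₖ₌₁^308 k − Σₖ₌₁^19 k
= 308·309/2 − 19·20/2
= 47586 − 190 = 47396

Σk = 47396


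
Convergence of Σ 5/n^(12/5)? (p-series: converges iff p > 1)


p-series test: Σ c/n^p converges if p > 1, diverges if p ≤ 1 (constant c > 0 doesn't affect convergence).
p = 12/5
12/5 > 1 → CONVERGES

Converges (p = 12/5 > 1)


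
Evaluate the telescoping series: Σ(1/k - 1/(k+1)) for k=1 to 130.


Telescoping: adjacent terms cancel.
= 1/1 - 1/131
= 1 - 1/131 = 130/131

Sum = 130/131


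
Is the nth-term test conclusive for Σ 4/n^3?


lim(n→∞) 4/n^3 = 0
lim aₙ = 0 → nth-term test is INCONCLUSIVE
(Need other tests; this is actually a convergent p-series with p=3 > 1)

Inconclusive (lim aₙ = 0; need another test)


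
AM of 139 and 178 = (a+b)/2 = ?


AM = (139 + 178)/2 = 317/2 = 158.5

AM = 158.5


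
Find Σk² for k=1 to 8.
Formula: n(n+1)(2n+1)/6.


n = 8
n(n+1)(2n+1)/6 = 8×9×17/6
= 1224/6 = 204

Σk² = 204


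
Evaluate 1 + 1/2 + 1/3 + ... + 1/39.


H_39 = 1/1 + 1/2 + 1/3 + ... + 1/39
= 2066035355155033/485721041551200
≈ 4.2535

H_39 = 2066035355155033/485721041551200 ≈ 4.2535


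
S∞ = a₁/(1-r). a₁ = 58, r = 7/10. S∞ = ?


S∞ = a₁/(1-r) = 58/(1 - 7/10)
= 58/(3/10)
= 580/3

S∞ = 580/3


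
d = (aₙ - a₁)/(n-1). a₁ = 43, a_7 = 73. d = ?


d = (aₙ - a₁)/(n-1)
= (73 - 43)/(7-1)
= 30/6 = 5

d = 5


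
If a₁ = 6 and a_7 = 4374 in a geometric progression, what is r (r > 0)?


r^(n-1) = aₙ/a₁
r^6 = 4374/6 = 729
r = 729^(1/6)
= ±3; taking r > 0 gives r = 3

r = 3


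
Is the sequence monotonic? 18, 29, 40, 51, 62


Differences: 11, 11, 11, 11
All differences > 0 → strictly INCREASING

Monotonically increasing


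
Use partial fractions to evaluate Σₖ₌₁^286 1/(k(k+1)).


1/(k(k+1)) = 1/k - 1/(k+1) (partial fractions)
Telescoping: Σ = 1 - 1/287 = 286/287

Sum = 286/287


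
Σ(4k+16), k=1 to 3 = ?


Σ(4k+16) = 4·Σk + 16·n
= 4·6 + 16·3
= 24 + 48 = 72

Σ = 72


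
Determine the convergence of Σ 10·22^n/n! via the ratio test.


aₙ = 10·22^n/n!
a_{n+1}/aₙ = 22^(n+1)/(n+1)! × n!/22^n  (constant 10 cancels)
= 22/(n+1)
L = lim(n→∞) 22/(n+1) = 0
L < 1 → series CONVERGES

Converges (ratio test: L = 0 < 1)


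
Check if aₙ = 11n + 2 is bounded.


aₙ = 11n + 2 → as n→∞, aₙ→∞
No finite upper bound exists
The sequence is UNBOUNDED

Unbounded (aₙ → ∞ as n → ∞)


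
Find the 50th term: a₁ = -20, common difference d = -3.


aₙ = a₁ + (n-1)d
= -20 + (50-1)×-3
= -20 - 147
= -167

a_50 = -167


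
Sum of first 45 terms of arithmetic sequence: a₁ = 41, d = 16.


aₙ = 41 + (45-1)×16 = 745
Sₙ = n(a₁+aₙ)/2 = 45×(41+745)/2
= 45×786/2 = 17685

S_45 = 17685


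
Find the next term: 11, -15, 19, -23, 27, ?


Pattern: alternating sign, magnitude arithmetic (d=4)
Terms: 11, -15, 19, -23, 27
Next term = -31

Next term = -31


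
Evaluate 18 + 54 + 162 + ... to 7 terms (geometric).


Sₙ = 18×(3^7 - 1)/(3 - 1)
= 18×(2187 - 1)/2
= 18×2186/2
= 19674

S_7 = 19674


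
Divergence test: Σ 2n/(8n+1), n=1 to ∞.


lim(n→∞) 2n/(8n+1) = 2/8 = 1/4  (divide numerator and denominator by n)
lim aₙ = 1/4 ≠ 0 → series DIVERGES

Diverges (lim aₙ = 1/4 ≠ 0)


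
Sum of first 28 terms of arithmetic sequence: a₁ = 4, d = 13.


aₙ = 4 + (28-1)×13 = 355
Sₙ = n(a₁+aₙ)/2 = 28×(4+355)/2
= 28×359/2 = 5026

S_28 = 5026


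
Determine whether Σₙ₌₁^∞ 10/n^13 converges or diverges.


p-series test: Σ c/n^p converges if p > 1, diverges if p ≤ 1 (constant c > 0 doesn't affect convergence).
p = 13
13 > 1 → CONVERGES

Converges (p = 13 > 1)


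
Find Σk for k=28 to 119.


Σₖ₌28^119 k = Σₖ₌₁^119 k − Σₖ₌₁^27 k
= 119·120/2 − 27·28/2
= 7140 − 378 = 6762

Σk = 6762


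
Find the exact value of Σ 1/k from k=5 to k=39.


Σₖ₌5^39 1/k = 1/5 + 1/6 + 1/7 + ... + 1/39
= 1054116518590033/485721041551200
≈ 2.1702

Sum = 1054116518590033/485721041551200 ≈ 2.1702


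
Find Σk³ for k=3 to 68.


Σₖ₌3^68 k³ = [68·69/2]² − [2·3/2]²
= 5503716 − 9 = 5503707

Σk³ = 5503707


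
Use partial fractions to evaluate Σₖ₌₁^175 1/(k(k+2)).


1/(k(k+2)) = (1/2)·(1/k - 1/(k+2)) (partial fractions)
Telescoping: Σ = (1/2)·(1 + 1/2 - 1/176 - 1/177) = 46375/62304

Sum = 46375/62304


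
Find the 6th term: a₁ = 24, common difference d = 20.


aₙ = a₁ + (n-1)d
= 24 + (6-1)×20
= 24 + 100
= 124

a_6 = 124


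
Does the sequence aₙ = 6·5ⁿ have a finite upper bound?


aₙ = 6·5ⁿ → as n→∞, aₙ→∞ (since base 5 > 1)
No finite upper bound exists
The sequence is UNBOUNDED

Unbounded (aₙ → ∞ as n → ∞)


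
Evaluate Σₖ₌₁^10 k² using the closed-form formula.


n = 10
n(n+1)(2n+1)/6 = 10×11×21/6
= 2310/6 = 385

Σk² = 385


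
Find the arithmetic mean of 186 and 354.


AM = (186 + 354)/2 = 540/2 = 270

AM = 270


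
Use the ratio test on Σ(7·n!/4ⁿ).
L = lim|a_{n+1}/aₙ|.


aₙ = 7·n!/4^n
a_{n+1}/aₙ = (n+1)!/4^(n+1) × 4^n/n!  (constant 7 cancels)
= (n+1)/4
L = lim(n→∞) (n+1)/4 = ∞
L > 1 → series DIVERGES

Diverges (ratio test: L = ∞ > 1)


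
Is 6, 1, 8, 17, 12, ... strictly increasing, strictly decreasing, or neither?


Differences: -5, 7, 9, -5
Difference at position 2 is +7 (> 0) but position 1 is -5 (< 0) — sequence both rises and falls
→ NOT monotonic

Not monotonic


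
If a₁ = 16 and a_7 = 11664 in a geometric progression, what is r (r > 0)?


r^(n-1) = aₙ/a₁
r^6 = 11664/16 = 729
r = 729^(1/6)
= ±3; taking r > 0 gives r = 3

r = 3


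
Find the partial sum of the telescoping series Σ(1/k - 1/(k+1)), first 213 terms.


Telescoping: adjacent terms cancel.
= 1/1 - 1/214
= 1 - 1/214 = 213/214

Sum = 213/214


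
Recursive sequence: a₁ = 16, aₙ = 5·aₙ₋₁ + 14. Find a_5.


Computing step by step:
a_1 = 16
a_2 = 94
a_3 = 484
a_4 = 2434
a_5 = 12184


a_5 = 12184


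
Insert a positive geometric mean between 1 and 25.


GM = √(1×25) = √25 = 5

GM = 5


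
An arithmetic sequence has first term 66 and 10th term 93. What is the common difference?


d = (aₙ - a₁)/(n-1)
= (93 - 66)/(10-1)
= 27/9 = 3

d = 3


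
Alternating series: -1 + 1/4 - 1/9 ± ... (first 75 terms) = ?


S = -1 + 1/4 - 1/9 + 1/16 - 1/25 + 1/36 - 1/49 + 1/64 ± ...
= -0.8226
(Full series converges to -π²/12 ≈ -0.8225)

S_75 = -0.8226


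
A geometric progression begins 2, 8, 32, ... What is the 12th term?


aₙ = a₁·r^(n-1)
= 2×4^11
= 2×4194304
= 8388608

a_12 = 8388608


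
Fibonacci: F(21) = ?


Fibonacci sequence: 1, 1, 2, 3, 5, 8, 13, 21, 34, 55, 89, ...
F(21) = 10946

F(21) = 10946


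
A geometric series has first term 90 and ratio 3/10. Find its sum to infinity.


S∞ = a₁/(1-r) = 90/(1 - 3/10)
= 90/(7/10)
= 900/7

S∞ = 900/7


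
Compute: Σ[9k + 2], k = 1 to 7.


Σ(9k+2) = 9·Σk + 2·n
= 9·28 + 2·7
= 252 + 14 = 266

Σ = 266


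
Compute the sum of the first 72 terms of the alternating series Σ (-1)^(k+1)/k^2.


S = 1 - 1/4 + 1/9 - 1/16 + 1/25 - 1/36 + 1/49 - 1/64 ± ...
= 0.8224
(Full series converges to +π²/12 ≈ +0.8225)

S_72 = 0.8224


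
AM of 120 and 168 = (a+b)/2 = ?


AM = (120 + 168)/2 = 288/2 = 144

AM = 144


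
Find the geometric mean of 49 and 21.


GM = √(49×21) = √1029 = 32.078

GM = 32.078


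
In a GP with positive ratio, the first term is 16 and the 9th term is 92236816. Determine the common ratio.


r^(n-1) = aₙ/a₁
r^8 = 92236816/16 = 5764801
r = 5764801^(1/8)
= ±7; taking r > 0 gives r = 7

r = 7


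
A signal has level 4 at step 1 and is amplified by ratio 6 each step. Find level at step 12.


aₙ = a₁·r^(n-1)
= 4×6^11
= 4×362797056
= 1451188224

a_12 = 1451188224


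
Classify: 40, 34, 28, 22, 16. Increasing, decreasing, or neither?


Differences: -6, -6, -6, -6
All differences < 0 → strictly DECREASING

Monotonically decreasing


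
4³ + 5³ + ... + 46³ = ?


Σₖ₌4^46 k³ = [46·47/2]² − [3·4/2]²
= 1168561 − 36 = 1168525

Σk³ = 1168525


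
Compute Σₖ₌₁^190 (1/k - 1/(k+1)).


Telescoping: adjacent terms cancel.
= 1/1 - 1/191
= 1 - 1/191 = 190/191

Sum = 190/191


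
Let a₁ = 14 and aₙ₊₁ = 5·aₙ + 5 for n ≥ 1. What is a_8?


Computing step by step:
a_1 = 14
a_2 = 75
a_3 = 380
a_4 = 1905
a_5 = 9530
a_6 = 47655
a_7 = 238280
a_8 = 1191405


a_8 = 1191405


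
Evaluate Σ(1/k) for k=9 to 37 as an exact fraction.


Σₖ₌9^37 1/k = 1/9 + 1/10 + 1/11 + ... + 1/37
= 102954062083699/69388720221600
≈ 1.4837

Sum = 102954062083699/69388720221600 ≈ 1.4837


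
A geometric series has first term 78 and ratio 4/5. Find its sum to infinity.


S∞ = a₁/(1-r) = 78/(1 - 4/5)
= 78/(1/5)
= 390

S∞ = 390


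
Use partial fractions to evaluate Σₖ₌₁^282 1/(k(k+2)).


1/(k(k+2)) = (1/2)·(1/k - 1/(k+2)) (partial fractions)
Telescoping: Σ = (1/2)·(1 + 1/2 - 1/283 - 1/284) = 119991/160744

Sum = 119991/160744


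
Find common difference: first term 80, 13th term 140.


d = (aₙ - a₁)/(n-1)
= (140 - 80)/(13-1)
= 60/12 = 5

d = 5


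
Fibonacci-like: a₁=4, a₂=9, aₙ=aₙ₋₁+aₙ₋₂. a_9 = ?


Computing iteratively: 4, 9, 13, 22, 35, 57, 92, 149, 241
a_9 = 241

a_9 = 241


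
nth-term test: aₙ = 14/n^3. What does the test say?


lim(n→∞) 14/n^3 = 0
lim aₙ = 0 → nth-term test is INCONCLUSIVE
(Need other tests; this is actually a convergent p-series with p=3 > 1)

Inconclusive (lim aₙ = 0; need another test)


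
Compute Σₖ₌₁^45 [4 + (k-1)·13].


aₙ = 4 + (45-1)×13 = 576
Sₙ = n(a₁+aₙ)/2 = 45×(4+576)/2
= 45×580/2 = 13050

S_45 = 13050


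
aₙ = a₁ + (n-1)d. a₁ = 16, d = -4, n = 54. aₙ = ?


aₙ = a₁ + (n-1)d
= 16 + (54-1)×-4
= 16 - 212
= -196

a_54 = -196


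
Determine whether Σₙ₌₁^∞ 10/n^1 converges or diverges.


p-series test: Σ c/n^p converges if p > 1, diverges if p ≤ 1 (constant c > 0 doesn't affect convergence).
p = 1
1 ≤ 1 → DIVERGES

Diverges (p = 1 ≤ 1)


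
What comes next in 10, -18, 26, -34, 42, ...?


Pattern: alternating sign, magnitude arithmetic (d=8)
Terms: 10, -18, 26, -34, 42
Next term = -50

Next term = -50


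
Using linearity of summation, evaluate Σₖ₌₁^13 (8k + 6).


Σ(8k+6) = 8·Σk + 6·n
= 8·91 + 6·13
= 728 + 78 = 806

Σ = 806


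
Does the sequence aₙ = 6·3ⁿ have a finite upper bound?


aₙ = 6·3ⁿ → as n→∞, aₙ→∞ (since base 3 > 1)
No finite upper bound exists
The sequence is UNBOUNDED

Unbounded (aₙ → ∞ as n → ∞)


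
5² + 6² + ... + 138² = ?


Σₖ₌5^138 k² = Σₖ₌₁^138 k² − Σₖ₌₁^4 k²
= 138·139·277/6 − 4·5·9/6
= 885569 − 30 = 885539

Σk² = 885539


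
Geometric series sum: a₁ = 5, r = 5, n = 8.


Sₙ = 5×(5^8 - 1)/(5 - 1)
= 5×(390625 - 1)/4
= 5×390624/4
= 488280

S_8 = 488280


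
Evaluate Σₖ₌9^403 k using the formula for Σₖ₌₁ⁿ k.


Σₖ₌9^403 k = Σₖ₌₁^403 k − Σₖ₌₁^8 k
= 403·404/2 − 8·9/2
= 81406 − 36 = 81370

Σk = 81370


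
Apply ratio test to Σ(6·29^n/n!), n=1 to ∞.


aₙ = 6·29^n/n!
a_{n+1}/aₙ = 29^(n+1)/(n+1)! × n!/29^n  (constant 6 cancels)
= 29/(n+1)
L = lim(n→∞) 29/(n+1) = 0
L < 1 → series CONVERGES

Converges (ratio test: L = 0 < 1)


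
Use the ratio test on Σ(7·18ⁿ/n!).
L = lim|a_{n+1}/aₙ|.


aₙ = 7·18^n/n!
a_{n+1}/aₙ = 18^(n+1)/(n+1)! × n!/18^n  (constant 7 cancels)
= 18/(n+1)
L = lim(n→∞) 18/(n+1) = 0
L < 1 → series CONVERGES

Converges (ratio test: L = 0 < 1)


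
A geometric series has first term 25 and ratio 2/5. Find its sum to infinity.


S∞ = a₁/(1-r) = 25/(1 - 2/5)
= 25/(3/5)
= 125/3

S∞ = 125/3


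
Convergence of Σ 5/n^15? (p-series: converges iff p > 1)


p-series test: Σ c/n^p converges if p > 1, diverges if p ≤ 1 (constant c > 0 doesn't affect convergence).
p = 15
15 > 1 → CONVERGES

Converges (p = 15 > 1)


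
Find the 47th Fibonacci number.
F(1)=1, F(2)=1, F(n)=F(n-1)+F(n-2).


Fibonacci sequence: 1, 1, 2, 3, 5, 8, 13, 21, 34, 55, 89, ...
F(47) = 2971215073

F(47) = 2971215073


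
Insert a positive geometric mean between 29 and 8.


GM = √(29×8) = √232 = 15.2315

GM = 15.2315


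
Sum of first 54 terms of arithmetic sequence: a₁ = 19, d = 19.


aₙ = 19 + (54-1)×19 = 1026
Sₙ = n(a₁+aₙ)/2 = 54×(19+1026)/2
= 54×1045/2 = 28215

S_54 = 28215


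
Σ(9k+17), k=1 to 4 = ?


Σ(9k+17) = 9·Σk + 17·n
= 9·10 + 17·4
= 90 + 68 = 158

Σ = 158


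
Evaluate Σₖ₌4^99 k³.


Σₖ₌4^99 k³ = [99·100/2]² − [3·4/2]²
= 24502500 − 36 = 24502464

Σk³ = 24502464


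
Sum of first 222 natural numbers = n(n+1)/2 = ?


n(n+1)/2 = 222×223/2 = 49506/2 = 24753

Σk = 24753


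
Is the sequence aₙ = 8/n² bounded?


a₁ = 8, a₂ = 8/4, a₃ = 8/9, ...
0 < aₙ ≤ 8 for all n ≥ 1
The sequence IS bounded

Bounded (0 < aₙ ≤ 8)


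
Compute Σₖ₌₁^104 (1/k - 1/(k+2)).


Telescoping with gap 2: two head and two tail terms survive.
= (1 + 1/2) - (1/105 + 1/106)
= 3/2 - 1/105 - 1/106 = 8242/5565

Sum = 8242/5565


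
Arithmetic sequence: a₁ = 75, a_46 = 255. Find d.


d = (aₙ - a₁)/(n-1)
= (255 - 75)/(46-1)
= 180/45 = 4

d = 4


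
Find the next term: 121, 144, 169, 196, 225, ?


Pattern: perfect squares: n²
Terms: 121, 144, 169, 196, 225
Next term = 256

Next term = 256


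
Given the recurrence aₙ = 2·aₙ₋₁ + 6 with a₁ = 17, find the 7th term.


Computing step by step:
a_1 = 17
a_2 = 40
a_3 = 86
a_4 = 178
a_5 = 362
a_6 = 730
a_7 = 1466


a_7 = 1466


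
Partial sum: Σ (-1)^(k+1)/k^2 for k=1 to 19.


S = 1 - 1/4 + 1/9 - 1/16 + 1/25 - 1/36 + 1/49 - 1/64 ± ...
= 0.8238
(Full series converges to +π²/12 ≈ +0.8225)

S_19 = 0.8238


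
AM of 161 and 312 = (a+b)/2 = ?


AM = (161 + 312)/2 = 473/2 = 236.5

AM = 236.5


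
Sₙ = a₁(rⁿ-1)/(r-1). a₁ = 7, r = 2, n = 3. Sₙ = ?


Sₙ = 7×(2^3 - 1)/(2 - 1)
= 7×(8 - 1)/1
= 7×7/1
= 49

S_3 = 49


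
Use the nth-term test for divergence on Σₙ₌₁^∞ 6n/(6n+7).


lim(n→∞) 6n/(6n+7) = 6/6 = 1  (divide numerator and denominator by n)
lim aₙ = 1 ≠ 0 → series DIVERGES

Diverges (lim aₙ = 1 ≠ 0)


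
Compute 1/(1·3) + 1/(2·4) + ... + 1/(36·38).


1/(k(k+2)) = (1/2)·(1/k - 1/(k+2)) (partial fractions)
Telescoping: Σ = (1/2)·(1 + 1/2 - 1/37 - 1/38) = 1017/1406

Sum = 1017/1406


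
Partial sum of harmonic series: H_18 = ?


H_18 = 1/1 + 1/2 + 1/3 + ... + 1/18
= 14274301/4084080
≈ 3.4951

H_18 = 14274301/4084080 ≈ 3.4951


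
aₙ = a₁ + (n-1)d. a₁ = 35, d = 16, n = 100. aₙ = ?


aₙ = a₁ + (n-1)d
= 35 + (100-1)×16
= 35 + 1584
= 1619

a_100 = 1619


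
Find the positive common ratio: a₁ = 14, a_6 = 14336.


r^(n-1) = aₙ/a₁
r^5 = 14336/14 = 1024
r = 1024^(1/5)
= 4

r = 4


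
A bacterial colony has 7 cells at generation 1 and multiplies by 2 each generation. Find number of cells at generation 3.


aₙ = a₁·r^(n-1)
= 7×2^2
= 7×4
= 28

a_3 = 28


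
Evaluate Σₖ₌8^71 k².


Σₖ₌8^71 k² = Σₖ₌₁^71 k² − Σₖ₌₁^7 k²
= 71·72·143/6 − 7·8·15/6
= 121836 − 140 = 121696

Σk² = 121696


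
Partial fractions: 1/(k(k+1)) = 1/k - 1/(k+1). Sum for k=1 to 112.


1/(k(k+1)) = 1/k - 1/(k+1) (partial fractions)
Telescoping: Σ = 1 - 1/113 = 112/113

Sum = 112/113


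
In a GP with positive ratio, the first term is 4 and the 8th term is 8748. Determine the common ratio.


r^(n-1) = aₙ/a₁
r^7 = 8748/4 = 2187
r = 2187^(1/7)
= 3

r = 3
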